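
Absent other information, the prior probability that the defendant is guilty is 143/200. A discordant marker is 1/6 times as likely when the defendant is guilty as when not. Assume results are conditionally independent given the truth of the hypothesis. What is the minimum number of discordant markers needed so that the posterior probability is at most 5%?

Prior odds = 0.715/0.285 = 143/57.
Likelihood ratio per discordant marker = 1/6.
Target odds: 0.05 ÷ 0.95 = 1/19.
Require (1/6)ⁿ ≤ 1/19 ÷ (143/57) = 3/143.
(1/6)² = 1/36 is still above 3/143 but (1/6)³ = 1/216 is at or below it, so n = 3.

3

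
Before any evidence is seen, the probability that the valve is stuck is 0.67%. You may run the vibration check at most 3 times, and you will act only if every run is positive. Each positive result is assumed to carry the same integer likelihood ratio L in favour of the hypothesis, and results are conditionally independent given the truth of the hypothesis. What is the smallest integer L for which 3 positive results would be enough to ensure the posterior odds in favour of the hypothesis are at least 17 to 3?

Prior odds = 0.0067/0.9933 = 67/9933.
Target odds = 17/3.
Need L³ ≥ 17/3 ÷ (67/9933) = 56287/67.
9³ = 729 < 56287/67 ≤ 1000 = 10³, so L = 10.

10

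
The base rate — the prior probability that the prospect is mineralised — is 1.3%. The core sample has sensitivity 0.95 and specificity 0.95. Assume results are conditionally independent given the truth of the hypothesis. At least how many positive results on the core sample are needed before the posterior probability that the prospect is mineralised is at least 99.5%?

Prior odds = 0.013/0.987 = 13/987.
False-positive rate = 1 − 0.95 = 0.05; likelihood ratio of a positive = 0.95/0.05 = 19.
Target odds: 0.995 ÷ 0.005 = 199.
Need (13/987) × 19ⁿ ≥ 199, i.e. 19ⁿ ≥ 196413/13.
19³ = 6859 falls short of 196413/13 but 19⁴ = 130321 reaches it, so n = 4.

4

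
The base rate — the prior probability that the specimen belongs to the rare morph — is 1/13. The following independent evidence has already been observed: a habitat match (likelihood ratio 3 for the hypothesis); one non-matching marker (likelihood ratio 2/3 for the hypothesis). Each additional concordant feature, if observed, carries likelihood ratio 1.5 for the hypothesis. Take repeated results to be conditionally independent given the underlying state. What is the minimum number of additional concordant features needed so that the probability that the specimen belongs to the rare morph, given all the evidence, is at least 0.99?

16

Prior odds = (1/13)/(12/13) = 1/12.
Combined Bayes factor of the evidence already in hand = 3 × (2/3) = 2.
Odds after that evidence = (1/12) × 2 = 1/6.
Target odds = 0.99/0.01 = 99.
Need 1.5ⁿ ≥ 99 ÷ (1/6) = 594.
1.5¹⁵ = 14348907/32768 falls short of 594 but 1.5¹⁶ = 43046721/65536 reaches it, so n = 16.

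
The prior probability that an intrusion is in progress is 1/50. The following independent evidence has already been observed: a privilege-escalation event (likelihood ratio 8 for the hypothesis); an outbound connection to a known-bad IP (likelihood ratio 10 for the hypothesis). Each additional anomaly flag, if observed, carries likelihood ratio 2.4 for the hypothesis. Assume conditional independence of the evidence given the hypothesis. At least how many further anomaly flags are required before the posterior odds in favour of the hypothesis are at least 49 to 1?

4

Prior odds = 0.02/0.98 = 1/49.
Combined Bayes factor of the evidence already in hand = 8 × 10 = 80.
Odds after that evidence = (1/49) × 80 = 80/49.
Target odds = 49.
Need 2.4ⁿ ≥ 49 ÷ (80/49) = 30.0125.
2.4³ = 13.824 falls short of 30.0125 but 2.4⁴ = 33.1776 reaches it, so n = 4.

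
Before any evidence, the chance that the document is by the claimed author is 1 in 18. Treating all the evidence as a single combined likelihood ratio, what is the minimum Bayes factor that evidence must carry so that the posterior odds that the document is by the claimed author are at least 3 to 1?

Prior odds = (1/18)/(17/18) = 1/17.
Target odds = 3.
Required Bayes factor = 3 ÷ (1/17) = 51.

51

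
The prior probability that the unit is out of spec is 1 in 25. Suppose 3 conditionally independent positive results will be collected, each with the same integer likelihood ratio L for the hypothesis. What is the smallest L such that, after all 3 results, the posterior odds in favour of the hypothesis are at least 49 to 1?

Prior odds = 0.04/0.96 = 1/24.
Target odds = 49.
Need L³ ≥ 49 ÷ (1/24) = 1176.
10³ = 1000 < 1176 ≤ 1331 = 11³, so L = 11.

11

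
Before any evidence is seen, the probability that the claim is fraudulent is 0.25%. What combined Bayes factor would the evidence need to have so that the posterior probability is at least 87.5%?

Prior odds = 0.0025/0.9975 = 1/399.
Target odds = 0.875/0.125 = 7.
Required Bayes factor = 7 ÷ (1/399) = 2793.

2793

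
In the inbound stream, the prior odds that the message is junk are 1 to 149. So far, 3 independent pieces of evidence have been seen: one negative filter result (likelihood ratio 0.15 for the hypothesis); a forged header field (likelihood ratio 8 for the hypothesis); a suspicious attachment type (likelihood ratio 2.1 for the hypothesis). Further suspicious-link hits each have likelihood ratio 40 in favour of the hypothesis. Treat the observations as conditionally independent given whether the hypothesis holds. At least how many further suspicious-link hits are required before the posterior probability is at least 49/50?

3

Prior odds = 1/149.
Combined Bayes factor of the evidence already in hand = 0.15 × 8 × 2.1 = 2.52.
Odds after that evidence = (1/149) × 2.52 = 63/3725.
Target odds = 0.98/0.02 = 49.
Need 40ⁿ ≥ 49 ÷ (63/3725) = 26075/9.
40² = 1600 falls short of 26075/9 but 40³ = 64000 reaches it, so n = 3.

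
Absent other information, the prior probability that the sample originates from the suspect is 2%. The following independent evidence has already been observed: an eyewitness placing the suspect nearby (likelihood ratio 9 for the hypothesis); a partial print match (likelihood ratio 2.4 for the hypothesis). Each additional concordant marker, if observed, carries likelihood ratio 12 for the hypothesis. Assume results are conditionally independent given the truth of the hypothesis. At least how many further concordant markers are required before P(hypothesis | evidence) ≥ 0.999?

Prior odds = 0.02/0.98 = 1/49.
Combined Bayes factor of the evidence already in hand = 9 × 2.4 = 21.6.
Odds after that evidence = (1/49) × 21.6 = 108/245.
Target odds = 0.999/0.001 = 999.
Need 12ⁿ ≥ 999 ÷ (108/245) = 2266.25.
12³ = 1728 falls short of 2266.25 but 12⁴ = 20736 reaches it, so n = 4.

4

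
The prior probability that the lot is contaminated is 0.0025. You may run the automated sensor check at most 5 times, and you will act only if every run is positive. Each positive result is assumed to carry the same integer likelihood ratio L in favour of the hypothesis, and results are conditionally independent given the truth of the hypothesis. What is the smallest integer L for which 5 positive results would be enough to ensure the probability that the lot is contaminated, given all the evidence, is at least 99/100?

Prior odds = 0.0025/0.9975 = 1/399.
Target odds = 0.99/0.01 = 99.
Need L⁵ ≥ 99 ÷ (1/399) = 39501.
8⁵ = 32768 < 39501 ≤ 59049 = 9⁵, so L = 9.

9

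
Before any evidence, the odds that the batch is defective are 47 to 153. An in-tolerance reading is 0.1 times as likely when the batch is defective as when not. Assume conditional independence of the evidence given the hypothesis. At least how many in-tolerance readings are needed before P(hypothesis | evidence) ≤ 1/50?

Prior odds = 47/153.
Likelihood ratio per in-tolerance reading = 0.1.
Target posterior odds = 0.02/0.98 = 1/49.
Need (47/153) × 0.1ⁿ ≤ 1/49, i.e. 0.1ⁿ ≤ 153/2303.
0.1¹ = 0.1 is still above 153/2303 but 0.1² = 0.01 is at or below it, so n = 2.

2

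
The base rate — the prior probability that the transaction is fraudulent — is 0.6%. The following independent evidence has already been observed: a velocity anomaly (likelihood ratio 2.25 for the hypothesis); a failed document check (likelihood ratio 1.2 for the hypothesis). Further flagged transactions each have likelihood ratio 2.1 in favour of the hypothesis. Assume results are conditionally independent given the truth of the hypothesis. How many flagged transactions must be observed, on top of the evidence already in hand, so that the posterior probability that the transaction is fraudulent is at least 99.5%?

13

Prior odds = 0.006/0.994 = 3/497.
Combined Bayes factor of the evidence already in hand = 2.25 × 1.2 = 2.7.
Odds after that evidence = (3/497) × 2.7 = 81/4970.
Target odds = 0.995/0.005 = 199.
Need 2.1ⁿ ≥ 199 ÷ (81/4970) = 989030/81.
2.1¹² ≈7355.83 falls short of 989030/81 but 2.1¹³ ≈15447.2 reaches it, so n = 13.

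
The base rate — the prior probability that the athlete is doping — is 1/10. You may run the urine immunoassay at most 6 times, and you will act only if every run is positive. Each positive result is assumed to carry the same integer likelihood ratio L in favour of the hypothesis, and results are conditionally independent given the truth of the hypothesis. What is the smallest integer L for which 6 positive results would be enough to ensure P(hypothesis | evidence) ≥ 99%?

Prior odds = 0.1/0.9 = 1/9.
Target odds = 0.99/0.01 = 99.
Need L⁶ ≥ 99 ÷ (1/9) = 891.
3⁶ = 729 < 891 ≤ 4096 = 4⁶, so L = 4.

4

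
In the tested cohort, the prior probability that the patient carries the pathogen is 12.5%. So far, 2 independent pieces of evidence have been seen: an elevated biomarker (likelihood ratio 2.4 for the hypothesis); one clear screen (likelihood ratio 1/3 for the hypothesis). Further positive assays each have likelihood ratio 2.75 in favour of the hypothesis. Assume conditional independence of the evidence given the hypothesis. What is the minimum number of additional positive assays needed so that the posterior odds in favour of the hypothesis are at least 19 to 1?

Prior odds = 0.125/0.875 = 1/7.
Combined Bayes factor of the evidence already in hand = 2.4 × (1/3) = 0.8.
Odds after that evidence = (1/7) × 0.8 = 4/35.
Target odds = 19.
Need 2.75ⁿ ≥ 19 ÷ (4/35) = 166.25.
2.75⁵ = 161051/1024 falls short of 166.25 but 2.75⁶ = 1771561/4096 reaches it, so n = 6.

6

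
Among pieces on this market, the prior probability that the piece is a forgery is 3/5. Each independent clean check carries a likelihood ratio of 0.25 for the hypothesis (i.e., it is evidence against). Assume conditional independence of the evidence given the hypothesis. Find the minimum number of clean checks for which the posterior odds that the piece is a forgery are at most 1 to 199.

5

Prior odds: 0.6 ÷ 0.4 = 1.5.
Likelihood ratio per clean check = 0.25.
Target odds = 1/199.
Need 1.5 × 0.25ⁿ ≤ 1/199, i.e. 0.25ⁿ ≤ 2/597.
0.25⁴ = 0.00390625 is still above 2/597 but 0.25⁵ = 1/1024 is at or below it, so n = 5.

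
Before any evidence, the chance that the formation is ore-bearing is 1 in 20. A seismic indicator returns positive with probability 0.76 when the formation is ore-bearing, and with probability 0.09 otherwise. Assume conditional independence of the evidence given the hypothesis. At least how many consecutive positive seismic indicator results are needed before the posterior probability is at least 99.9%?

5

Prior odds: 0.05 ÷ 0.95 = 1/19.
Likelihood ratio of a positive result = 0.76/0.09 = 76/9.
Target posterior odds = 0.999/0.001 = 999.
Need (1/19) × (76/9)ⁿ ≥ 999, i.e. (76/9)ⁿ ≥ 18981.
(76/9)⁴ = 33362176/6561 falls short of 18981 but (76/9)⁵ ≈42939.3 reaches it, so n = 5.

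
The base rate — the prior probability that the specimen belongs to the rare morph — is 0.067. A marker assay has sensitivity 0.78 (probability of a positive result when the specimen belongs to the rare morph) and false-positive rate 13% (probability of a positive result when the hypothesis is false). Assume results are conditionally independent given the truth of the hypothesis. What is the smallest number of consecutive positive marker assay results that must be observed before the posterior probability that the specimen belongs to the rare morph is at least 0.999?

6

Prior odds = 0.067/0.933 = 67/933.
Likelihood ratio of a positive result = 0.78/0.13 = 6.
Target odds: 0.999 ÷ 0.001 = 999.
Need (67/933) × 6ⁿ ≥ 999, i.e. 6ⁿ ≥ 932067/67.
6⁵ = 7776 falls short of 932067/67 but 6⁶ = 46656 reaches it, so n = 6.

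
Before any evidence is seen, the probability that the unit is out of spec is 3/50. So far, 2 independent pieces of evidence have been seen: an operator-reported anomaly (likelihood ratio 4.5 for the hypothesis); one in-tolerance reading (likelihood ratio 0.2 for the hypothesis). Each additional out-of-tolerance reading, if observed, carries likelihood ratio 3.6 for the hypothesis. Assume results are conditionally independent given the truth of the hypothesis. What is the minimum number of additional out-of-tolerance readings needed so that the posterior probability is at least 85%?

Prior odds = 0.06/0.94 = 3/47.
Combined Bayes factor of the evidence already in hand = 4.5 × 0.2 = 0.9.
Odds after that evidence = (3/47) × 0.9 = 27/470.
Target odds = 0.85/0.15 = 17/3.
Need 3.6ⁿ ≥ 17/3 ÷ (27/470) = 7990/81.
3.6³ = 46.656 falls short of 7990/81 but 3.6⁴ = 167.9616 reaches it, so n = 4.

4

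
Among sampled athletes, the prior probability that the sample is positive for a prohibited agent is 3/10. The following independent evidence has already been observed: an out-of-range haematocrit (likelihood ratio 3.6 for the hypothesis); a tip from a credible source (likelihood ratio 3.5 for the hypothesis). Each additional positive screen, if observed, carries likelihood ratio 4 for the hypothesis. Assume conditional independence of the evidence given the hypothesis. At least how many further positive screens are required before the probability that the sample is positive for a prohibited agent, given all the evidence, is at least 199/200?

Prior odds = 0.3/0.7 = 3/7.
Combined Bayes factor of the evidence already in hand = 3.6 × 3.5 = 12.6.
Odds after that evidence = (3/7) × 12.6 = 5.4.
Target odds = 0.995/0.005 = 199.
Need 4ⁿ ≥ 199 ÷ 5.4 = 995/27.
4² = 16 falls short of 995/27 but 4³ = 64 reaches it, so n = 3.

3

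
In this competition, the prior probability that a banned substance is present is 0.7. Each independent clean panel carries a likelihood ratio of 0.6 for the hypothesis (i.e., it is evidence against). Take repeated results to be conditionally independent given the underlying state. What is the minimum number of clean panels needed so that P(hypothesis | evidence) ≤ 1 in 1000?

16

Prior odds: 0.7 ÷ 0.3 = 7/3.
Likelihood ratio per clean panel = 0.6.
Target odds: 0.001 ÷ 0.999 = 1/999.
Need (7/3) × 0.6ⁿ ≤ 1/999, i.e. 0.6ⁿ ≤ 1/2331.
0.6¹⁵ ≈0.000470185 is still above 1/2331 but 0.6¹⁶ ≈0.000282111 is at or below it, so n = 16.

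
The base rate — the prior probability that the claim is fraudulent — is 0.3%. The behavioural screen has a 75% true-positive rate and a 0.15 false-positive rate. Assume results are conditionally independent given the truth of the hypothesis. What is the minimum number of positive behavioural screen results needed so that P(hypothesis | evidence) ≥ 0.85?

Prior odds: 0.003 ÷ 0.997 = 3/997.
Likelihood ratio of a positive result = 0.75/0.15 = 5.
Target posterior odds = 0.85/0.15 = 17/3.
Need (3/997) × 5ⁿ ≥ 17/3, i.e. 5ⁿ ≥ 16949/9.
5⁴ = 625 falls short of 16949/9 but 5⁵ = 3125 reaches it, so n = 5.

5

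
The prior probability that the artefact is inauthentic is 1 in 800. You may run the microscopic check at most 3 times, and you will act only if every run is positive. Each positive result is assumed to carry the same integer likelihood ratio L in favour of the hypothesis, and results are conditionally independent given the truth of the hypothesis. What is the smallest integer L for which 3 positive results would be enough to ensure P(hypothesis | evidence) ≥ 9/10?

Prior odds = 0.00125/0.99875 = 1/799.
Target odds = 0.9/0.1 = 9.
Need L³ ≥ 9 ÷ (1/799) = 7191.
19³ = 6859 < 7191 ≤ 8000 = 20³, so L = 20.

20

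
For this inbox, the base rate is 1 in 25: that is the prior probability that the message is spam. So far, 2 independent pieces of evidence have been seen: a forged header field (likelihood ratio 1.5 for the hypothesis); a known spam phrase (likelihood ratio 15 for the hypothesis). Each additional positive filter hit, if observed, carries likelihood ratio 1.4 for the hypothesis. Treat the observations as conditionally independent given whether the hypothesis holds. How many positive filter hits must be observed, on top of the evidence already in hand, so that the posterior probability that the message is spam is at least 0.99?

Prior odds = 0.04/0.96 = 1/24.
Combined Bayes factor of the evidence already in hand = 1.5 × 15 = 22.5.
Odds after that evidence = (1/24) × 22.5 = 0.9375.
Target odds = 0.99/0.01 = 99.
Need 1.4ⁿ ≥ 99 ÷ 0.9375 = 105.6.
1.4¹³ ≈79.3715 falls short of 105.6 but 1.4¹⁴ ≈111.12 reaches it, so n = 14.

14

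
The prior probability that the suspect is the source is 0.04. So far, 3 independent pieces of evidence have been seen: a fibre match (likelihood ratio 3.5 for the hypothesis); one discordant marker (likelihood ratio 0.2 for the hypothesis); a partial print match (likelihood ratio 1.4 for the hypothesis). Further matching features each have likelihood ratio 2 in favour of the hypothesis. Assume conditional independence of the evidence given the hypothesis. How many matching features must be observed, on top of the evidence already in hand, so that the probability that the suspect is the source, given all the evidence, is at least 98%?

11

Prior odds = 0.04/0.96 = 1/24.
Combined Bayes factor of the evidence already in hand = 3.5 × 0.2 × 1.4 = 0.98.
Odds after that evidence = (1/24) × 0.98 = 49/1200.
Target odds = 0.98/0.02 = 49.
Need 2ⁿ ≥ 49 ÷ (49/1200) = 1200.
2¹⁰ = 1024 falls short of 1200 but 2¹¹ = 2048 reaches it, so n = 11.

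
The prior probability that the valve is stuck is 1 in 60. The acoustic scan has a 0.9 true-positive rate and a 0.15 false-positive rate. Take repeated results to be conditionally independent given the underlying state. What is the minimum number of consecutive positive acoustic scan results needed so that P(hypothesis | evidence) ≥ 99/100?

5

Prior odds = (1/60)/(59/60) = 1/59.
Likelihood ratio of a positive result = 0.9/0.15 = 6.
Target odds: 0.99 ÷ 0.01 = 99.
Require 6ⁿ ≥ 99 ÷ (1/59) = 5841.
6⁴ = 1296 falls short of 5841 but 6⁵ = 7776 reaches it, so n = 5.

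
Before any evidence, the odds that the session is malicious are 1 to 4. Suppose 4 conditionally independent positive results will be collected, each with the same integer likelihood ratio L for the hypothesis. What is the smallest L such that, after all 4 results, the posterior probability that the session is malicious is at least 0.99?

Prior odds = 0.25.
Target odds = 0.99/0.01 = 99.
Need L⁴ ≥ 99 ÷ 0.25 = 396.
4⁴ = 256 < 396 ≤ 625 = 5⁴, so L = 5.

5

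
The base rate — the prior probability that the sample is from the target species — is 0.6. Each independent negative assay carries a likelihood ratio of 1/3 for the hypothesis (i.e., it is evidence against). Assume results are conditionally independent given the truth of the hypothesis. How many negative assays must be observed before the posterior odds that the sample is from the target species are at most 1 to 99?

5

Prior odds = 0.6/0.4 = 1.5.
Likelihood ratio per negative assay = 1/3.
Target odds = 1/99.
Require (1/3)ⁿ ≤ 1/99 ÷ 1.5 = 2/297.
(1/3)⁴ = 1/81 is still above 2/297 but (1/3)⁵ = 1/243 is at or below it, so n = 5.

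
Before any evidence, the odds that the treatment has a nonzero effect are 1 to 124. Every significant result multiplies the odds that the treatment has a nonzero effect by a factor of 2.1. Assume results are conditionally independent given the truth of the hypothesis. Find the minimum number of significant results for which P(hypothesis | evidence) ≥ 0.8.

Prior odds = 1/124.
Likelihood ratio per significant result = 2.1.
Target odds: 0.8 ÷ 0.2 = 4.
Need (1/124) × 2.1ⁿ ≥ 4, i.e. 2.1ⁿ ≥ 496.
2.1⁸ ≈378.229 falls short of 496 but 2.1⁹ ≈794.28 reaches it, so n = 9.

9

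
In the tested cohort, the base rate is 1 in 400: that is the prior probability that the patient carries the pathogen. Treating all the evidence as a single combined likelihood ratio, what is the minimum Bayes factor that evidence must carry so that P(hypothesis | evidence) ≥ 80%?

1596

Prior odds = 0.0025/0.9975 = 1/399.
Target odds = 0.8/0.2 = 4.
Required Bayes factor = 4 ÷ (1/399) = 1596.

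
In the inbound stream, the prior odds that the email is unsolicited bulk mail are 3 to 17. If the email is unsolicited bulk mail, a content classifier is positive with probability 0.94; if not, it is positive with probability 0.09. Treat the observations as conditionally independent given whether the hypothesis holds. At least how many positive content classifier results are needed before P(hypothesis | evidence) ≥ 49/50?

Prior odds = 3/17.
Likelihood ratio of a positive = 0.94/0.09 = 94/9.
Target odds: 0.98 ÷ 0.02 = 49.
Require (94/9)ⁿ ≥ 49 ÷ (3/17) = 833/3.
(94/9)² = 8836/81 falls short of 833/3 but (94/9)³ = 830584/729 reaches it, so n = 3.

3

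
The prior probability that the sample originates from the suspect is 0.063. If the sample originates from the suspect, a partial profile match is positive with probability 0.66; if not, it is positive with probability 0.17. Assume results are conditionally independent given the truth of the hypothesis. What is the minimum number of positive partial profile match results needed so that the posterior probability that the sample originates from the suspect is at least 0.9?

Prior odds: 0.063 ÷ 0.937 = 63/937.
Likelihood ratio of a positive = 0.66/0.17 = 66/17.
Target posterior odds = 0.9/0.1 = 9.
Require (66/17)ⁿ ≥ 9 ÷ (63/937) = 937/7.
(66/17)³ = 287496/4913 falls short of 937/7 but (66/17)⁴ = 18974736/83521 reaches it, so n = 4.

4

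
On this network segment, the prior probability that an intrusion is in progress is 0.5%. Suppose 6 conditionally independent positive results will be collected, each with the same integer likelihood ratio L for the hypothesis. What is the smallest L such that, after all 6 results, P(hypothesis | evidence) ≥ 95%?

Prior odds = 0.005/0.995 = 1/199.
Target odds = 0.95/0.05 = 19.
Need L⁶ ≥ 19 ÷ (1/199) = 3781.
3⁶ = 729 < 3781 ≤ 4096 = 4⁶, so L = 4.

4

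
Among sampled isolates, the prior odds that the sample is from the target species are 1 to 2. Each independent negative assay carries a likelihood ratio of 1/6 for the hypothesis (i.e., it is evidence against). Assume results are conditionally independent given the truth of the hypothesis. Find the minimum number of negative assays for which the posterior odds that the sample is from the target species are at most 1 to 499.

Prior odds = 0.5.
Likelihood ratio per negative assay = 1/6.
Target odds = 1/499.
Need 0.5 × (1/6)ⁿ ≤ 1/499, i.e. (1/6)ⁿ ≤ 2/499.
(1/6)³ = 1/216 is still above 2/499 but (1/6)⁴ = 1/1296 is at or below it, so n = 4.

4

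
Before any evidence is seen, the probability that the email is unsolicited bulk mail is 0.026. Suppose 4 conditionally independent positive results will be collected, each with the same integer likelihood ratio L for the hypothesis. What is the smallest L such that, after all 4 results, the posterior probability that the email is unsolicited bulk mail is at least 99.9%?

14

Prior odds = 0.026/0.974 = 13/487.
Target odds = 0.999/0.001 = 999.
Need L⁴ ≥ 999 ÷ (13/487) = 486513/13.
13⁴ = 28561 < 486513/13 ≤ 38416 = 14⁴, so L = 14.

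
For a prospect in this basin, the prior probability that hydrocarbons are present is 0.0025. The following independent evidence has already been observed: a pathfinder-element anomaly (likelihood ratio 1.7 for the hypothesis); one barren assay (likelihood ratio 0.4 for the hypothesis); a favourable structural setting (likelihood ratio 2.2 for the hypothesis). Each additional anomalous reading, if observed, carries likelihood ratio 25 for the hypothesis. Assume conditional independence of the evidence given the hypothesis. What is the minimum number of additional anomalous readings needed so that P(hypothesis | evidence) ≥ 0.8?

Prior odds = 0.0025/0.9975 = 1/399.
Combined Bayes factor of the evidence already in hand = 1.7 × 0.4 × 2.2 = 1.496.
Odds after that evidence = (1/399) × 1.496 = 187/49875.
Target odds = 0.8/0.2 = 4.
Need 25ⁿ ≥ 4 ÷ (187/49875) = 199500/187.
25² = 625 falls short of 199500/187 but 25³ = 15625 reaches it, so n = 3.

3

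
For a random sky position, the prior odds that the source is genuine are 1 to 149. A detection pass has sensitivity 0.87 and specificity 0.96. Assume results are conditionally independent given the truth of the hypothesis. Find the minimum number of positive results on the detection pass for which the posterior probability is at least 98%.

Prior odds = 1/149.
False-positive rate = 1 − 0.96 = 0.04; likelihood ratio of a positive = 0.87/0.04 = 21.75.
Target posterior odds = 0.98/0.02 = 49.
Require 21.75ⁿ ≥ 49 ÷ (1/149) = 7301.
21.75² = 473.0625 falls short of 7301 but 21.75³ = 658503/64 reaches it, so n = 3.

3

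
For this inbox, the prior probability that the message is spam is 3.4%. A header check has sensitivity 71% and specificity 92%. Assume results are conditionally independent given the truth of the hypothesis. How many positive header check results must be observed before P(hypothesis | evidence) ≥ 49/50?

Prior odds: 0.034 ÷ 0.966 = 17/483.
False-positive rate = 1 − 0.92 = 0.08; likelihood ratio of a positive = 0.71/0.08 = 8.875.
Target odds: 0.98 ÷ 0.02 = 49.
Need (17/483) × 8.875ⁿ ≥ 49, i.e. 8.875ⁿ ≥ 23667/17.
8.875³ = 357911/512 falls short of 23667/17 but 8.875⁴ = 25411681/4096 reaches it, so n = 4.

4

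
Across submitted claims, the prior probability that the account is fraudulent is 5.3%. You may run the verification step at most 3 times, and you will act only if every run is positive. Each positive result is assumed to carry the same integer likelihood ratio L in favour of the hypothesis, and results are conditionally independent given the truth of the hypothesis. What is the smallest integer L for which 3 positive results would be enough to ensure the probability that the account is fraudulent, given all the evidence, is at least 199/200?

16

Prior odds = 0.053/0.947 = 53/947.
Target odds = 0.995/0.005 = 199.
Need L³ ≥ 199 ÷ (53/947) = 188453/53.
15³ = 3375 < 188453/53 ≤ 4096 = 16³, so L = 16.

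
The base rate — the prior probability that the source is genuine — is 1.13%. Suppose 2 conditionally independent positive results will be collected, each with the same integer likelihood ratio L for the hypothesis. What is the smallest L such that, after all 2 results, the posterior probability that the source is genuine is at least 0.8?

19

Prior odds = 0.0113/0.9887 = 113/9887.
Target odds = 0.8/0.2 = 4.
Need L² ≥ 4 ÷ (113/9887) = 39548/113.
18² = 324 < 39548/113 ≤ 361 = 19², so L = 19.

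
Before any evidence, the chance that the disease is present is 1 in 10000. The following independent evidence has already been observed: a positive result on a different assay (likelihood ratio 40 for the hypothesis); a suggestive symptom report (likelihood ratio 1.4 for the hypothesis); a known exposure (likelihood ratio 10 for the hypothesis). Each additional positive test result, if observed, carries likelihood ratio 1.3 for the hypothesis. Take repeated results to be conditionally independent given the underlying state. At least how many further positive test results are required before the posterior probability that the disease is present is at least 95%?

23

Prior odds = 0.0001/0.9999 = 1/9999.
Combined Bayes factor of the evidence already in hand = 40 × 1.4 × 10 = 560.
Odds after that evidence = (1/9999) × 560 = 560/9999.
Target odds = 0.95/0.05 = 19.
Need 1.3ⁿ ≥ 19 ÷ (560/9999) = 189981/560.
1.3²² ≈321.184 falls short of 189981/560 but 1.3²³ ≈417.539 reaches it, so n = 23.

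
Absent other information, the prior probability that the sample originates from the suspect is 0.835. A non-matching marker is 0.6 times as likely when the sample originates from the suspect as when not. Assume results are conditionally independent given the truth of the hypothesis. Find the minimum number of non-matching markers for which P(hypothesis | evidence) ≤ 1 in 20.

9

Prior odds = 0.835/0.165 = 167/33.
Likelihood ratio per non-matching marker = 0.6.
Target posterior odds = 0.05/0.95 = 1/19.
Need (167/33) × 0.6ⁿ ≤ 1/19, i.e. 0.6ⁿ ≤ 33/3173.
0.6⁸ = 6561/390625 is still above 33/3173 but 0.6⁹ = 19683/1953125 is at or below it, so n = 9.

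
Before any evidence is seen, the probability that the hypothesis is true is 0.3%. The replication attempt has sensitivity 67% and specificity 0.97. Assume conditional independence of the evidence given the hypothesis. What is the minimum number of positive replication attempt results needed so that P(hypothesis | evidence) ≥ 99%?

Prior odds = 0.003/0.997 = 3/997.
False-positive rate = 1 − 0.97 = 0.03; likelihood ratio of a positive = 0.67/0.03 = 67/3.
Target odds: 0.99 ÷ 0.01 = 99.
Require (67/3)ⁿ ≥ 99 ÷ (3/997) = 32901.
(67/3)³ = 300763/27 falls short of 32901 but (67/3)⁴ = 20151121/81 reaches it, so n = 4.

4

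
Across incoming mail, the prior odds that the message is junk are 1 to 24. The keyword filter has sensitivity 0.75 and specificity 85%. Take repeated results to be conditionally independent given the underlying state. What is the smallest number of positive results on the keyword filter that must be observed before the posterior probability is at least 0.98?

Prior odds = 1/24.
False-positive rate = 1 − 0.85 = 0.15; likelihood ratio of a positive = 0.75/0.15 = 5.
Target odds: 0.98 ÷ 0.02 = 49.
Need (1/24) × 5ⁿ ≥ 49, i.e. 5ⁿ ≥ 1176.
5⁴ = 625 falls short of 1176 but 5⁵ = 3125 reaches it, so n = 5.

5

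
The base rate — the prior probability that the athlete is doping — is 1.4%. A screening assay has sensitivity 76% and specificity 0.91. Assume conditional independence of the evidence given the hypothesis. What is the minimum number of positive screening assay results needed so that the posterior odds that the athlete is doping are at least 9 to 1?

4

Prior odds = 0.014/0.986 = 7/493.
False-positive rate = 1 − 0.91 = 0.09; likelihood ratio of a positive = 0.76/0.09 = 76/9.
Target odds = 9.
Need (7/493) × (76/9)ⁿ ≥ 9, i.e. (76/9)ⁿ ≥ 4437/7.
(76/9)³ = 438976/729 falls short of 4437/7 but (76/9)⁴ = 33362176/6561 reaches it, so n = 4.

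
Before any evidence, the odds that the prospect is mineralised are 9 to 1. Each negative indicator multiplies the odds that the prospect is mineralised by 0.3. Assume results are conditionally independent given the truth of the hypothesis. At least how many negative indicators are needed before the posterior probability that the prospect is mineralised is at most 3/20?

Prior odds = 9.
Likelihood ratio per negative indicator = 0.3.
Target odds: 0.15 ÷ 0.85 = 3/17.
Need 9 × 0.3ⁿ ≤ 3/17, i.e. 0.3ⁿ ≤ 1/51.
0.3³ = 0.027 is still above 1/51 but 0.3⁴ = 0.0081 is at or below it, so n = 4.

4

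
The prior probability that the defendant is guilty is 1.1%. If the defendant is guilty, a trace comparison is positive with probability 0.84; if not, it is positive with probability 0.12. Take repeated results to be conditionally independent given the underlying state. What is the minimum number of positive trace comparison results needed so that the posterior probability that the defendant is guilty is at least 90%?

4

Prior odds: 0.011 ÷ 0.989 = 11/989.
Likelihood ratio of a positive = 0.84/0.12 = 7.
Target odds: 0.9 ÷ 0.1 = 9.
Require 7ⁿ ≥ 9 ÷ (11/989) = 8901/11.
7³ = 343 falls short of 8901/11 but 7⁴ = 2401 reaches it, so n = 4.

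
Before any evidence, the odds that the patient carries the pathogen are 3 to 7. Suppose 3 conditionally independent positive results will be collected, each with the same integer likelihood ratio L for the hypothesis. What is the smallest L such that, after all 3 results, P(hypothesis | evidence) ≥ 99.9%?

Prior odds = 3/7.
Target odds = 0.999/0.001 = 999.
Need L³ ≥ 999 ÷ (3/7) = 2331.
13³ = 2197 < 2331 ≤ 2744 = 14³, so L = 14.

14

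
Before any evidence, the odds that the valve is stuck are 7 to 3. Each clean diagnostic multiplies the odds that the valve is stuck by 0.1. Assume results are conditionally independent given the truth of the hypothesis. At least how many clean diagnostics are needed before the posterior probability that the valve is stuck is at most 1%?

3

Prior odds = 7/3.
Likelihood ratio per clean diagnostic = 0.1.
Target odds: 0.01 ÷ 0.99 = 1/99.
Require 0.1ⁿ ≤ 1/99 ÷ (7/3) = 1/231.
0.1² = 0.01 is still above 1/231 but 0.1³ = 0.001 is at or below it, so n = 3.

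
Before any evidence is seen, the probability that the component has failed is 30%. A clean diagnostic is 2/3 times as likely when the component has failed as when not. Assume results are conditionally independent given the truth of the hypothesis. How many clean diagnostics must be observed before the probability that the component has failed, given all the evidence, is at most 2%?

8

Prior odds = 0.3/0.7 = 3/7.
Likelihood ratio per clean diagnostic = 2/3.
Target odds: 0.02 ÷ 0.98 = 1/49.
Require (2/3)ⁿ ≤ 1/49 ÷ (3/7) = 1/21.
(2/3)⁷ = 128/2187 is still above 1/21 but (2/3)⁸ = 256/6561 is at or below it, so n = 8.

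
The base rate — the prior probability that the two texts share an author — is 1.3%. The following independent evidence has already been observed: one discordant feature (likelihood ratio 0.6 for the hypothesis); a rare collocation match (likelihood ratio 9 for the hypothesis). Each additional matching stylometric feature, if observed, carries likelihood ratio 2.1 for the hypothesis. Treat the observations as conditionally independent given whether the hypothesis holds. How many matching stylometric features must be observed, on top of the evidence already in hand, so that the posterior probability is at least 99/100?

10

Prior odds = 0.013/0.987 = 13/987.
Combined Bayes factor of the evidence already in hand = 0.6 × 9 = 5.4.
Odds after that evidence = (13/987) × 5.4 = 117/1645.
Target odds = 0.99/0.01 = 99.
Need 2.1ⁿ ≥ 99 ÷ (117/1645) = 18095/13.
2.1⁹ ≈794.28 falls short of 18095/13 but 2.1¹⁰ ≈1667.99 reaches it, so n = 10.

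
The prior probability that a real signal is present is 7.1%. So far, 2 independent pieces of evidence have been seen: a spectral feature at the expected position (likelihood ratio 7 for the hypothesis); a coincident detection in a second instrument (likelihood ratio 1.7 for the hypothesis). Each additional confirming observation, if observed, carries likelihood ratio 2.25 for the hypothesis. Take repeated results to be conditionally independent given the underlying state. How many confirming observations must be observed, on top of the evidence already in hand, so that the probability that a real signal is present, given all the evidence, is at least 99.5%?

Prior odds = 0.071/0.929 = 71/929.
Combined Bayes factor of the evidence already in hand = 7 × 1.7 = 11.9.
Odds after that evidence = (71/929) × 11.9 = 8449/9290.
Target odds = 0.995/0.005 = 199.
Need 2.25ⁿ ≥ 199 ÷ (8449/9290) = 1848710/8449.
2.25⁶ = 531441/4096 falls short of 1848710/8449 but 2.25⁷ = 4782969/16384 reaches it, so n = 7.

7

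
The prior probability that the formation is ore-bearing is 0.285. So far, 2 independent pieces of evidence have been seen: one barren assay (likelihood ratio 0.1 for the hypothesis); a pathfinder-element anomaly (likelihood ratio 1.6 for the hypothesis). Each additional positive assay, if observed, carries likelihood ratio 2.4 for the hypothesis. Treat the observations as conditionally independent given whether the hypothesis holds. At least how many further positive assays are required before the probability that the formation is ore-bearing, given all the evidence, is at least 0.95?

Prior odds = 0.285/0.715 = 57/143.
Combined Bayes factor of the evidence already in hand = 0.1 × 1.6 = 0.16.
Odds after that evidence = (57/143) × 0.16 = 228/3575.
Target odds = 0.95/0.05 = 19.
Need 2.4ⁿ ≥ 19 ÷ (228/3575) = 3575/12.
2.4⁶ = 2985984/15625 falls short of 3575/12 but 2.4⁷ = 35831808/78125 reaches it, so n = 7.

7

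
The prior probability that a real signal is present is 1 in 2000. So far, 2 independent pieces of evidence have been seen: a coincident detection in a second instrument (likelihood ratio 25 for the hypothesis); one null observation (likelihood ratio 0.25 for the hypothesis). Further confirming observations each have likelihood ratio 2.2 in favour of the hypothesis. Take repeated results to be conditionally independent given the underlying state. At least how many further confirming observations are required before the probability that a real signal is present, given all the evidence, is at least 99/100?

14

Prior odds = 0.0005/0.9995 = 1/1999.
Combined Bayes factor of the evidence already in hand = 25 × 0.25 = 6.25.
Odds after that evidence = (1/1999) × 6.25 = 25/7996.
Target odds = 0.99/0.01 = 99.
Need 2.2ⁿ ≥ 99 ÷ (25/7996) = 31664.16.
2.2¹³ ≈28281 falls short of 31664.16 but 2.2¹⁴ ≈62218.2 reaches it, so n = 14.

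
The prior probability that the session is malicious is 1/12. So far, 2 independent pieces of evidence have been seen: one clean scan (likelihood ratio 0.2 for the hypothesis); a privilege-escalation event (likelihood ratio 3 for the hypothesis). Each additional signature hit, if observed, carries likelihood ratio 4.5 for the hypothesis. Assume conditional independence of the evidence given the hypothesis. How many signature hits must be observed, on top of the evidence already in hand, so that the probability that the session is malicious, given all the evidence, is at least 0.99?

5

Prior odds = (1/12)/(11/12) = 1/11.
Combined Bayes factor of the evidence already in hand = 0.2 × 3 = 0.6.
Odds after that evidence = (1/11) × 0.6 = 3/55.
Target odds = 0.99/0.01 = 99.
Need 4.5ⁿ ≥ 99 ÷ (3/55) = 1815.
4.5⁴ = 410.0625 falls short of 1815 but 4.5⁵ = 1845.28125 reaches it, so n = 5.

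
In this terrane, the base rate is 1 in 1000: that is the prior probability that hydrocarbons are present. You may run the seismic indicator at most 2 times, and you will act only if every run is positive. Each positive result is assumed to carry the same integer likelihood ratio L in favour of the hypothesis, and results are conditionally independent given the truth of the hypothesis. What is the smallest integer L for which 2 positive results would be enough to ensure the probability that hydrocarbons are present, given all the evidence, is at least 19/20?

138

Prior odds = 0.001/0.999 = 1/999.
Target odds = 0.95/0.05 = 19.
Need L² ≥ 19 ÷ (1/999) = 18981.
137² = 18769 < 18981 ≤ 19044 = 138², so L = 138.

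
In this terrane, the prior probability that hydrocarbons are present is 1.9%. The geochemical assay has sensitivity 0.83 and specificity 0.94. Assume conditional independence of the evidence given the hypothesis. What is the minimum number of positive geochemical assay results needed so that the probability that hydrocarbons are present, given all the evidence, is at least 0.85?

3

Prior odds = 0.019/0.981 = 19/981.
False-positive rate = 1 − 0.94 = 0.06; likelihood ratio of a positive = 0.83/0.06 = 83/6.
Target posterior odds = 0.85/0.15 = 17/3.
Need (19/981) × (83/6)ⁿ ≥ 17/3, i.e. (83/6)ⁿ ≥ 5559/19.
(83/6)² = 6889/36 falls short of 5559/19 but (83/6)³ = 571787/216 reaches it, so n = 3.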